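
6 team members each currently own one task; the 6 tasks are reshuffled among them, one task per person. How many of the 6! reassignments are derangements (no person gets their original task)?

265

Recurrence: !6 = 6·!5 + (-1)^6.
!6 = 6·44 + 1 = 265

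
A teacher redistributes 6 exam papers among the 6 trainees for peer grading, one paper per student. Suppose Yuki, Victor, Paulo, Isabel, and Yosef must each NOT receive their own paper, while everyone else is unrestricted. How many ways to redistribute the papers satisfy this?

309

Inclusion-exclusion on the 5 forbidden self-matches:
Σ_{j=0}^{5} (-1)^j C(5,j)(6-j)!
= C(5,0)·6! - C(5,1)·5! + C(5,2)·4! - C(5,3)·3! + C(5,4)·2! - C(5,5)·1!
= 720 - 600 + 240 - 60 + 10 - 1
= 309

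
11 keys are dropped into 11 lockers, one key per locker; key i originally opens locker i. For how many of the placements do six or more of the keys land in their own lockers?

23684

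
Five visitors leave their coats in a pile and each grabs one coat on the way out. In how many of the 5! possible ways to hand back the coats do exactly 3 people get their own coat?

Choose which 3 of the 5 are fixed: C(5,3) = 10.
The other 2 form a derangement: !2 = 1.
Total: 10 × 1 = 10.

10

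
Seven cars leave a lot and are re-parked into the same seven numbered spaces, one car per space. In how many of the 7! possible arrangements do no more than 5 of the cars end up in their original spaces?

5039

Sum C(7,i)·!(7-i) for i = 0..5:
  i=0: C(7,0)·!7 = 1·1854 = 1854
  i=1: C(7,1)·!6 = 7·265 = 1855
  i=2: C(7,2)·!5 = 21·44 = 924
  i=3: C(7,3)·!4 = 35·9 = 315
  i=4: C(7,4)·!3 = 35·2 = 70
  i=5: C(7,5)·!2 = 21·1 = 21
Total = 5039.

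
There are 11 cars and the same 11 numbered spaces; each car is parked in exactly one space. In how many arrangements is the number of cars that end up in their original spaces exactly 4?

611820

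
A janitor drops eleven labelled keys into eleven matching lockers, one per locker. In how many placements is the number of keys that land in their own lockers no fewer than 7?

3356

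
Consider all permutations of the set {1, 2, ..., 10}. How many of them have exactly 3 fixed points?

222480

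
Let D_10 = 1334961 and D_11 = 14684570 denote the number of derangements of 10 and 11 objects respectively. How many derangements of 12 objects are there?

176214841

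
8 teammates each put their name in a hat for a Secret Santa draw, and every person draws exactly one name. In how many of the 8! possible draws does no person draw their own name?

The subfactorial !8 = [8!/e] (nearest integer).
8! = 40320, and 40320/e ≈ 14832.90, so !8 = 14833.

14833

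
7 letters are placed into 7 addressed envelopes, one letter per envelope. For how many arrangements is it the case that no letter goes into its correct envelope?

1854

!7 = 7! · Σ_{k=0}^{7} (-1)^k/k!
= 7! - 7!/1! + 7!/2! - 7!/3! + 7!/4! - 7!/5! + 7!/6! - 7!/7!
= 5040 - 5040 + 2520 - 840 + 210 - 42 + 7 - 1
= 1854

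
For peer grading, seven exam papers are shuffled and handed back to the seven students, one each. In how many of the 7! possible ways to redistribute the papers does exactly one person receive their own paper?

1855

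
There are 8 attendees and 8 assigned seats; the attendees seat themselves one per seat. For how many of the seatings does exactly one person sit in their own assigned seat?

Choose which one of the 8 is fixed: C(8,1) = 8.
The remaining 7 must be deranged: !7 = 1854.
Total: 8 × 1854 = 14832.

14832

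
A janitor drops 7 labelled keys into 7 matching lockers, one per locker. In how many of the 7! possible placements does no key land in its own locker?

1854

The subfactorial !7 = [7!/e] (nearest integer).
7! = 5040, and 5040/e ≈ 1854.11, so !7 = 1854.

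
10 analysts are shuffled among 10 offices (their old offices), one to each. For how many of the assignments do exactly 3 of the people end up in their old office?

222480

Choose which 3 of the 10 are fixed: C(10,3) = 120.
The remaining 7 must be deranged: !7 = 1854.
Total: 120 × 1854 = 222480.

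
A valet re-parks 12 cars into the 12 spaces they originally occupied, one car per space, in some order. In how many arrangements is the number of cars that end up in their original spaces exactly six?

Choose which 6 of the 12 are fixed: C(12,6) = 924.
The remaining 6 must be deranged: !6 = 265.
Total: 924 × 265 = 244860.

244860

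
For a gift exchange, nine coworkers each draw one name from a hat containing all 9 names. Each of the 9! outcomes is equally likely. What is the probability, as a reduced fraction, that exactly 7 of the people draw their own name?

1/10080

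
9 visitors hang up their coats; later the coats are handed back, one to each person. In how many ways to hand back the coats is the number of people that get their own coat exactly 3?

22260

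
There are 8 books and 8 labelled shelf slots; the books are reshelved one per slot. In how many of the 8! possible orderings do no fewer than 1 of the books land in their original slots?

Sum C(8,i)·!(8-i) for i = 1..8:
  i=1: C(8,1)·!7 = 8·1854 = 14832
  i=2: C(8,2)·!6 = 28·265 = 7420
  i=3: C(8,3)·!5 = 56·44 = 2464
  i=4: C(8,4)·!4 = 70·9 = 630
  i=5: C(8,5)·!3 = 56·2 = 112
  i=6: C(8,6)·!2 = 28·1 = 28
  i=7: C(8,7)·!1 = 8·0 = 0
  i=8: C(8,8)·!0 = 1·1 = 1
Total = 25487.

25487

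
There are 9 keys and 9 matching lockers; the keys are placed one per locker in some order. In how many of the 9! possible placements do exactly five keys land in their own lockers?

1134

Choose which 5 of the 9 are fixed: C(9,5) = 126.
The remaining 4 must be deranged: !4 = 9.
Total: 126 × 9 = 1134.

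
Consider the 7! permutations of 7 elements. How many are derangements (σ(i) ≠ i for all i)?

1854

!7 = 7! · Σ_{k=0}^{7} (-1)^k/k!
= 7! - 7!/1! + 7!/2! - 7!/3! + 7!/4! - 7!/5! + 7!/6! - 7!/7!
= 5040 - 5040 + 2520 - 840 + 210 - 42 + 7 - 1
= 1854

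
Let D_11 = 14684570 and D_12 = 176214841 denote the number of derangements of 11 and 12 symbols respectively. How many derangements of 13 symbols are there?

D_13 = (13-1)·(D_12 + D_11) = 12·(176214841 + 14684570) = 12·190899411 = 2290792932.

2290792932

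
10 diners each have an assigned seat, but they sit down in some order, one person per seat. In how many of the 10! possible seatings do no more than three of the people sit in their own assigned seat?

3559886

Sum C(10,i)·!(10-i) for i = 0..3:
  i=0: C(10,0)·!10 = 1·1334961 = 1334961
  i=1: C(10,1)·!9 = 10·133496 = 1334960
  i=2: C(10,2)·!8 = 45·14833 = 667485
  i=3: C(10,3)·!7 = 120·1854 = 222480
Total = 3559886.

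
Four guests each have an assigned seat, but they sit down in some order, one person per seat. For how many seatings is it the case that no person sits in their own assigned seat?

9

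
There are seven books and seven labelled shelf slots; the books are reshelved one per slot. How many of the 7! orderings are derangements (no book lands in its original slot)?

The subfactorial !7 = [7!/e] (nearest integer).
7! = 5040, and 5040/e ≈ 1854.11, so !7 = 1854.

1854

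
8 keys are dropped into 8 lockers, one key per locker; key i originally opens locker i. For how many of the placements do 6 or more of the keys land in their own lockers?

29

Sum C(8,i)·!(8-i) for i = 6..8:
  i=6: C(8,6)·!2 = 28·1 = 28
  i=7: C(8,7)·!1 = 8·0 = 0
  i=8: C(8,8)·!0 = 1·1 = 1
Total = 29.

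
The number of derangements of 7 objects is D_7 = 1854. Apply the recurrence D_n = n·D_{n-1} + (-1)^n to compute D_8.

D_8 = 8·1854 + 1 = 14833.

14833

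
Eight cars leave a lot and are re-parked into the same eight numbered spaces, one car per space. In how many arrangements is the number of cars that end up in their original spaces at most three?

39549

Sum C(8,i)·!(8-i) for i = 0..3:
  i=0: C(8,0)·!8 = 1·14833 = 14833
  i=1: C(8,1)·!7 = 8·1854 = 14832
  i=2: C(8,2)·!6 = 28·265 = 7420
  i=3: C(8,3)·!5 = 56·44 = 2464
Total = 39549.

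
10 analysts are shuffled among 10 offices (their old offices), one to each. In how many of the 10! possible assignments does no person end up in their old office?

The number of derangements of 10 is !10 = Σ_{k=0}^{10} (-1)^k·10!/k!
= 10! - 10!/1! + 10!/2! - 10!/3! + 10!/4! - 10!/5! + 10!/6! - 10!/7! + 10!/8! - 10!/9! + 10!/10!
= 3628800 - 3628800 + 1814400 - 604800 + 151200 - 30240 + 5040 - 720 + 90 - 10 + 1
= 1334961

1334961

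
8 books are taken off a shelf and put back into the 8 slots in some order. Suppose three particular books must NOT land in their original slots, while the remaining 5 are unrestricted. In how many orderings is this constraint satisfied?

27240

Inclusion-exclusion on the 3 forbidden self-matches:
Σ_{j=0}^{3} (-1)^j C(3,j)(8-j)!
= C(3,0)·8! - C(3,1)·7! + C(3,2)·6! - C(3,3)·5!
= 40320 - 15120 + 2160 - 120
= 27240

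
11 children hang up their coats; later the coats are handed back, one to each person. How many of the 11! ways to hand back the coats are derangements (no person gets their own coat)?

14684570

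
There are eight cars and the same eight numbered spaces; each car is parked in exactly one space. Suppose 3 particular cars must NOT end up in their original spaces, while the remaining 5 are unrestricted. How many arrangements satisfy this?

27240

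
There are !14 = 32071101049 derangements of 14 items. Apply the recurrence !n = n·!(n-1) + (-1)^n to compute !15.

481066515734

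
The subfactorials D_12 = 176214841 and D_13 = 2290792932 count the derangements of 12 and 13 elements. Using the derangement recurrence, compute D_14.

D_14 = (14-1)·(D_13 + D_12) = 13·(2290792932 + 176214841) = 13·2467007773 = 32071101049.

32071101049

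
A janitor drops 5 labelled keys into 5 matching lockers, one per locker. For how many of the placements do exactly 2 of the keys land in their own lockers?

Pick the 2 fixed positions: C(5,2) = 10 ways.
The other 3 form a derangement: !3 = 2.
Total: 10 × 2 = 20.

20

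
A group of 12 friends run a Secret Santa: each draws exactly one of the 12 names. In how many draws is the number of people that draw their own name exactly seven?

Pick the 7 fixed positions: C(12,7) = 792 ways.
The other 5 form a derangement: !5 = 44.
Total: 792 × 44 = 34848.

34848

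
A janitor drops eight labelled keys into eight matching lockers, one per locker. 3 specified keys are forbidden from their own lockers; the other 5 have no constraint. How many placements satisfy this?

Let A_j be the event that the j-th constrained one is fixed. By inclusion-exclusion over the 3 events:
Σ_{j=0}^{3} (-1)^j C(3,j)(8-j)!
= C(3,0)·8! - C(3,1)·7! + C(3,2)·6! - C(3,3)·5!
= 40320 - 15120 + 2160 - 120
= 27240

27240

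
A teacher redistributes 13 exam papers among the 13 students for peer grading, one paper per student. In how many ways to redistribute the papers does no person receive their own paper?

2290792932

Use !n = n·!(n-1) + (-1)^n.
!13 = 13·176214841 - 1 = 2290792932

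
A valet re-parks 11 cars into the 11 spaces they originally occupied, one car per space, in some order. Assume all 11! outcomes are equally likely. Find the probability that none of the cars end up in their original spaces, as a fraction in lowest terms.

1468457/3991680

Favorable outcomes: !11 = 14684570.
Total outcomes: 11! = 39916800.
Probability = 14684570/39916800 = 1468457/3991680.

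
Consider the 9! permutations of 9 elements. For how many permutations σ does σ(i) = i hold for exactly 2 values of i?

Pick the 2 fixed positions: C(9,2) = 36 ways.
The other 7 form a derangement: !7 = 1854.
Total: 36 × 1854 = 66744.

66744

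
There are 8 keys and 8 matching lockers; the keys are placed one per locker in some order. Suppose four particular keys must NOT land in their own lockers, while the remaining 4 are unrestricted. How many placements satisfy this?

Inclusion-exclusion on the 4 forbidden self-matches:
Σ_{j=0}^{4} (-1)^j C(4,j)(8-j)!
= C(4,0)·8! - C(4,1)·7! + C(4,2)·6! - C(4,3)·5! + C(4,4)·4!
= 40320 - 20160 + 4320 - 480 + 24
= 24024

24024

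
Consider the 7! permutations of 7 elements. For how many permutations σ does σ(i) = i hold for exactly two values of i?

924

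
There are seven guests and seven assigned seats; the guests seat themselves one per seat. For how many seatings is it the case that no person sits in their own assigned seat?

1854

By inclusion-exclusion, !7 = Σ (-1)^k · 7!/k! for k=0..7
= 7! - 7!/1! + 7!/2! - 7!/3! + 7!/4! - 7!/5! + 7!/6! - 7!/7!
= 5040 - 5040 + 2520 - 840 + 210 - 42 + 7 - 1
= 1854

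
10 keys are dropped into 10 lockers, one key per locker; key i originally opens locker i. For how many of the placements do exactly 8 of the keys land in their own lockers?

45

Choose which 8 of the 10 are fixed: C(10,8) = 45.
The other 2 form a derangement: !2 = 1.
Total: 45 × 1 = 45.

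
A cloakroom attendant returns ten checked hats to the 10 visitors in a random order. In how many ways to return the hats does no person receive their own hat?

1334961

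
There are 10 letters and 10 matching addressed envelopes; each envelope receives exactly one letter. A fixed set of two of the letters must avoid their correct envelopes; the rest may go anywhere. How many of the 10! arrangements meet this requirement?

2943360

Let A_j be the event that the j-th constrained one is fixed. By inclusion-exclusion over the 2 events:
Σ_{j=0}^{2} (-1)^j C(2,j)(10-j)!
= C(2,0)·10! - C(2,1)·9! + C(2,2)·8!
= 3628800 - 725760 + 40320
= 2943360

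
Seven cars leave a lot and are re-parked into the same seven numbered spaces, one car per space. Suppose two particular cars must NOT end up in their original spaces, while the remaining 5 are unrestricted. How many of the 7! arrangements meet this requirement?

3720

Inclusion-exclusion on the 2 forbidden self-matches:
Σ_{j=0}^{2} (-1)^j C(2,j)(7-j)!
= C(2,0)·7! - C(2,1)·6! + C(2,2)·5!
= 5040 - 1440 + 120
= 3720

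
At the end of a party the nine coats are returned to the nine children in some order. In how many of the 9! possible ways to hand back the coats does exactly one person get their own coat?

133497

Choose which one of the 9 is fixed: C(9,1) = 9.
The remaining 8 must be deranged: !8 = 14833.
Total: 9 × 14833 = 133497.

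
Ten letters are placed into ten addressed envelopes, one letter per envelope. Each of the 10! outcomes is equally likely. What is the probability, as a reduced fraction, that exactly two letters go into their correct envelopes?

2119/11520

Favorable outcomes: C(10,2)·!8 = 45·14833 = 667485.
Total outcomes: 10! = 3628800.
Probability = 667485/3628800 = 2119/11520.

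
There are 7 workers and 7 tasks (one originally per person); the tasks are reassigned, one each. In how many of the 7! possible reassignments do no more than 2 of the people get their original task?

4633

# with exactly i fixed is C(7,i)·!(7-i); sum over i=0..2:
  i=0: C(7,0)·!7 = 1·1854 = 1854
  i=1: C(7,1)·!6 = 7·265 = 1855
  i=2: C(7,2)·!5 = 21·44 = 924
Total = 4633.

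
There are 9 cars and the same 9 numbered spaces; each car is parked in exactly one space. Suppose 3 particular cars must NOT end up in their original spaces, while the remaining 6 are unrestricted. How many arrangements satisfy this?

256320

Inclusion-exclusion on the 3 forbidden self-matches:
Σ_{j=0}^{3} (-1)^j C(3,j)(9-j)!
= C(3,0)·9! - C(3,1)·8! + C(3,2)·7! - C(3,3)·6!
= 362880 - 120960 + 15120 - 720
= 256320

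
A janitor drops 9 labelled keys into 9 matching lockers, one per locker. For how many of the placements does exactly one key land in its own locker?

133497

Choose which one of the 9 is fixed: C(9,1) = 9.
The other 8 form a derangement: !8 = 14833.
Total: 9 × 14833 = 133497.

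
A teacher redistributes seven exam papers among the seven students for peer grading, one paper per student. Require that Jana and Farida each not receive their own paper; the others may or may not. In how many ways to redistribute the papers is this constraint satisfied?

Let A_j be the event that the j-th constrained one is fixed. By inclusion-exclusion over the 2 events:
Σ_{j=0}^{2} (-1)^j C(2,j)(7-j)!
= C(2,0)·7! - C(2,1)·6! + C(2,2)·5!
= 5040 - 1440 + 120
= 3720

3720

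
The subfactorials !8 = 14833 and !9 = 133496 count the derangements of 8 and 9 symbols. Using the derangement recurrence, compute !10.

1334961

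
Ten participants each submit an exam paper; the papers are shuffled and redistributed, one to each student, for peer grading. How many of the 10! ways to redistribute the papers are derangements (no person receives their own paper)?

!10 is the nearest integer to 10!/e.
10! = 3628800, and 3628800/e ≈ 1334960.92, so !10 = 1334961.

1334961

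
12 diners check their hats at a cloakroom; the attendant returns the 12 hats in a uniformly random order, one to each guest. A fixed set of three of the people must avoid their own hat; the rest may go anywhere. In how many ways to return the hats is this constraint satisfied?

369774720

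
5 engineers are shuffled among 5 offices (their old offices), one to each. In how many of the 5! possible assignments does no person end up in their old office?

44

By inclusion-exclusion, !5 = Σ (-1)^k · 5!/k! for k=0..5
= 5! - 5!/1! + 5!/2! - 5!/3! + 5!/4! - 5!/5!
= 120 - 120 + 60 - 20 + 5 - 1
= 44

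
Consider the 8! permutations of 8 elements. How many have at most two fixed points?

37085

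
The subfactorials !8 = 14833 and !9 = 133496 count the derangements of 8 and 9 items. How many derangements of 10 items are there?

1334961

!10 = (10-1)·(!9 + !8) = 9·(133496 + 14833) = 9·148329 = 1334961.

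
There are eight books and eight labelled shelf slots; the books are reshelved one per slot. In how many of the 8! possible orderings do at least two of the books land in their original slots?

10655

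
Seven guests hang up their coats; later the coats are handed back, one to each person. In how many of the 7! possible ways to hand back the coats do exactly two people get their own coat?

Choose which 2 of the 7 are fixed: C(7,2) = 21.
The remaining 5 must be deranged: !5 = 44.
Total: 21 × 44 = 924.

924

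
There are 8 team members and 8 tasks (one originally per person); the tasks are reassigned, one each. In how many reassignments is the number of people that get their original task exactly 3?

2464

Pick the 3 fixed positions: C(8,3) = 56 ways.
The other 5 form a derangement: !5 = 44.
Total: 56 × 44 = 2464.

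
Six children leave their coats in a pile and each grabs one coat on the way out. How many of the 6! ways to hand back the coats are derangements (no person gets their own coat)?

Recurrence: !6 = 5·(!5 + !4).
!6 = 5·(44 + 9) = 5·53 = 265

265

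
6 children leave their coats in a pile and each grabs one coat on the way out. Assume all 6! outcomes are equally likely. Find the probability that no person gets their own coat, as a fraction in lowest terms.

Favorable outcomes: !6 = 265.
Total outcomes: 6! = 720.
Probability = 265/720 = 53/144.

53/144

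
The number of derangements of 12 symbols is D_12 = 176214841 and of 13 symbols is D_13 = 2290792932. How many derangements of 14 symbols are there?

D_14 = (14-1)·(D_13 + D_12) = 13·(2290792932 + 176214841) = 13·2467007773 = 32071101049.

32071101049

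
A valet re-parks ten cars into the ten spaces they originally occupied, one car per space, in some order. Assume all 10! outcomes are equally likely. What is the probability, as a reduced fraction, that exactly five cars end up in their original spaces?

Favorable outcomes: C(10,5)·!5 = 252·44 = 11088.
Total outcomes: 10! = 3628800.
Probability = 11088/3628800 = 11/3600.

11/3600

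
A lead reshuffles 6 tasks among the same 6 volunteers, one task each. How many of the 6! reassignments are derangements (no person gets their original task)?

By inclusion-exclusion, !6 = Σ (-1)^k · 6!/k! for k=0..6
= 6! - 6!/1! + 6!/2! - 6!/3! + 6!/4! - 6!/5! + 6!/6!
= 720 - 720 + 360 - 120 + 30 - 6 + 1
= 265

265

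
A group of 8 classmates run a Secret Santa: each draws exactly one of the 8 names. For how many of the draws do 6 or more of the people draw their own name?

# with exactly i fixed is C(8,i)·!(8-i); sum over i=6..8:
  i=6: C(8,6)·!2 = 28·1 = 28
  i=7: C(8,7)·!1 = 8·0 = 0
  i=8: C(8,8)·!0 = 1·1 = 1
Total = 29.

29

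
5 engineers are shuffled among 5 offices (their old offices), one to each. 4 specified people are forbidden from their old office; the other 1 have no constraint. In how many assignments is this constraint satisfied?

Inclusion-exclusion on the 4 forbidden self-matches:
Σ_{j=0}^{4} (-1)^j C(4,j)(5-j)!
= C(4,0)·5! - C(4,1)·4! + C(4,2)·3! - C(4,3)·2! + C(4,4)·1!
= 120 - 96 + 36 - 8 + 1
= 53

53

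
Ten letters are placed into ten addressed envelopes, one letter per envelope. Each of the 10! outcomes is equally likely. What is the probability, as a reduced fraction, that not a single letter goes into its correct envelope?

Favorable outcomes: !10 = 1334961.
Total outcomes: 10! = 3628800.
Probability = 1334961/3628800 = 16481/44800.

16481/44800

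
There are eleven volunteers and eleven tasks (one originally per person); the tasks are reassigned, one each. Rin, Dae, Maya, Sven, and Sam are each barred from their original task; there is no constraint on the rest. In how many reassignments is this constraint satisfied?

Let A_j be the event that the j-th constrained one is fixed. By inclusion-exclusion over the 5 events:
Σ_{j=0}^{5} (-1)^j C(5,j)(11-j)!
= C(5,0)·11! - C(5,1)·10! + C(5,2)·9! - C(5,3)·8! + C(5,4)·7! - C(5,5)·6!
= 39916800 - 18144000 + 3628800 - 403200 + 25200 - 720
= 25022880

25022880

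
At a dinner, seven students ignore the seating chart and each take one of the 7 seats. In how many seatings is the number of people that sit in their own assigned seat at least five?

22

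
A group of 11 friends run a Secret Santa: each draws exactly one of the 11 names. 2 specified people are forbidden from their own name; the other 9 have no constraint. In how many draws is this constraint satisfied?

33022080

Let A_j be the event that the j-th constrained one is fixed. By inclusion-exclusion over the 2 events:
Σ_{j=0}^{2} (-1)^j C(2,j)(11-j)!
= C(2,0)·11! - C(2,1)·10! + C(2,2)·9!
= 39916800 - 7257600 + 362880
= 33022080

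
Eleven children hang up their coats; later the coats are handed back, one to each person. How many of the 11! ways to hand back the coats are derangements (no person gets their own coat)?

Use !n = (n-1)(!(n-1) + !(n-2)).
!11 = 10·(1334961 + 133496) = 10·1468457 = 14684570

14684570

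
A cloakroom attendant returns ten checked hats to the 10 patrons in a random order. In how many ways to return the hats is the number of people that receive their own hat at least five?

13264

Sum C(10,i)·!(10-i) for i = 5..10:
  i=5: C(10,5)·!5 = 252·44 = 11088
  i=6: C(10,6)·!4 = 210·9 = 1890
  i=7: C(10,7)·!3 = 120·2 = 240
  i=8: C(10,8)·!2 = 45·1 = 45
  i=9: C(10,9)·!1 = 10·0 = 0
  i=10: C(10,10)·!0 = 1·1 = 1
Total = 13264.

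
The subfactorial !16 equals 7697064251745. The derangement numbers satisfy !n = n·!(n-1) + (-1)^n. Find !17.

!17 = 17·7697064251745 - 1 = 130850092279664.

130850092279664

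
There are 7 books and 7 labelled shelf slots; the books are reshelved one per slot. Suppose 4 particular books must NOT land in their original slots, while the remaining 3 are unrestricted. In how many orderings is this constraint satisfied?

Let A_j be the event that the j-th constrained one is fixed. By inclusion-exclusion over the 4 events:
Σ_{j=0}^{4} (-1)^j C(4,j)(7-j)!
= C(4,0)·7! - C(4,1)·6! + C(4,2)·5! - C(4,3)·4! + C(4,4)·3!
= 5040 - 2880 + 720 - 96 + 6
= 2790

2790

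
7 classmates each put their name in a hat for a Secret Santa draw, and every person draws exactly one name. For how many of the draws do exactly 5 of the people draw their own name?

21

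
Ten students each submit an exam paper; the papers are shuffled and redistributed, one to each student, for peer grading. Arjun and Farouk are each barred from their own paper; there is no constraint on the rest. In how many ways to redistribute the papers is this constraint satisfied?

Inclusion-exclusion on the 2 forbidden self-matches:
Σ_{j=0}^{2} (-1)^j C(2,j)(10-j)!
= C(2,0)·10! - C(2,1)·9! + C(2,2)·8!
= 3628800 - 725760 + 40320
= 2943360

2943360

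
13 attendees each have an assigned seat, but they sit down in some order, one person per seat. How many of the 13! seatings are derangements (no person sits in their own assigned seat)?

2290792932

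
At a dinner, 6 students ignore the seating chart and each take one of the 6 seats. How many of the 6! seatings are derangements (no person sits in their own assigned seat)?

265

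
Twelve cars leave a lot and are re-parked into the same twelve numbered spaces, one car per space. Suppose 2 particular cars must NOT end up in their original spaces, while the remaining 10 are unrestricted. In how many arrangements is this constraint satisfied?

402796800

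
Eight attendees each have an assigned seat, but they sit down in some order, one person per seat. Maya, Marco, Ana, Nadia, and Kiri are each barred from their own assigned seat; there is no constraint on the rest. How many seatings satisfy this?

21234

Inclusion-exclusion on the 5 forbidden self-matches:
Σ_{j=0}^{5} (-1)^j C(5,j)(8-j)!
= C(5,0)·8! - C(5,1)·7! + C(5,2)·6! - C(5,3)·5! + C(5,4)·4! - C(5,5)·3!
= 40320 - 25200 + 7200 - 1200 + 120 - 6
= 21234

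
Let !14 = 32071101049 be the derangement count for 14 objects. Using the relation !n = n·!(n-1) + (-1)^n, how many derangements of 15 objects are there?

!15 = 15·32071101049 - 1 = 481066515734.

481066515734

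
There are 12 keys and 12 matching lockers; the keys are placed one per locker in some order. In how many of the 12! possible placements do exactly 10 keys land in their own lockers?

66

Choose which 10 of the 12 are fixed: C(12,10) = 66.
The remaining 2 must be deranged: !2 = 1.
Total: 66 × 1 = 66.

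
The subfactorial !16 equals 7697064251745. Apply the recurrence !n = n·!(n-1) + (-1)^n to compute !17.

130850092279664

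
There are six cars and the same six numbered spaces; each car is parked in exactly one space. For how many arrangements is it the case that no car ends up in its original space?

!6 is the nearest integer to 6!/e.
6! = 720, and 720/e ≈ 264.87, so !6 = 265.

265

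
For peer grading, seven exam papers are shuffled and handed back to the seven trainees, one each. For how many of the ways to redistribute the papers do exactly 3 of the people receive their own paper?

315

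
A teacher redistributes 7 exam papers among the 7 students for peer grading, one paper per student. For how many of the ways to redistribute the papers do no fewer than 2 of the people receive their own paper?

1331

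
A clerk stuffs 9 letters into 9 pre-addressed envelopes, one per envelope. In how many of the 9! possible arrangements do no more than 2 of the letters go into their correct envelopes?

Sum C(9,i)·!(9-i) for i = 0..2:
  i=0: C(9,0)·!9 = 1·133496 = 133496
  i=1: C(9,1)·!8 = 9·14833 = 133497
  i=2: C(9,2)·!7 = 36·1854 = 66744
Total = 333737.

333737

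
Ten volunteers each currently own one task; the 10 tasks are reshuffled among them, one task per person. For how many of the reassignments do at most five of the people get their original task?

# with exactly i fixed is C(10,i)·!(10-i); sum over i=0..5:
  i=0: C(10,0)·!10 = 1·1334961 = 1334961
  i=1: C(10,1)·!9 = 10·133496 = 1334960
  i=2: C(10,2)·!8 = 45·14833 = 667485
  i=3: C(10,3)·!7 = 120·1854 = 222480
  i=4: C(10,4)·!6 = 210·265 = 55650
  i=5: C(10,5)·!5 = 252·44 = 11088
Total = 3626624.

3626624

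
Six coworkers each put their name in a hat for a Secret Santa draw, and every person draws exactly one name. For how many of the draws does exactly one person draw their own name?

264

Choose which one of the 6 is fixed: C(6,1) = 6.
The remaining 5 must be deranged: !5 = 44.
Total: 6 × 44 = 264.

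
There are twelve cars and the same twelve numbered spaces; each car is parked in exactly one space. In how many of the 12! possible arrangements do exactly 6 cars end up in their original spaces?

Pick the 6 fixed positions: C(12,6) = 924 ways.
The remaining 6 must be deranged: !6 = 265.
Total: 924 × 265 = 244860.

244860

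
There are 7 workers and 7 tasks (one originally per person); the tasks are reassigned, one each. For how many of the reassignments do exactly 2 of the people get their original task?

924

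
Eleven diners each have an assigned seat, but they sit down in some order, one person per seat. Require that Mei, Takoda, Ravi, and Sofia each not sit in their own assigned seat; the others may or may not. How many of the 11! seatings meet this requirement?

Let A_j be the event that the j-th constrained one is fixed. By inclusion-exclusion over the 4 events:
Σ_{j=0}^{4} (-1)^j C(4,j)(11-j)!
= C(4,0)·11! - C(4,1)·10! + C(4,2)·9! - C(4,3)·8! + C(4,4)·7!
= 39916800 - 14515200 + 2177280 - 161280 + 5040
= 27422640

27422640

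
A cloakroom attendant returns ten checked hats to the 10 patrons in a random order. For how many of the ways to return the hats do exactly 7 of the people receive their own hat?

Pick the 7 fixed positions: C(10,7) = 120 ways.
The other 3 form a derangement: !3 = 2.
Total: 120 × 2 = 240.

240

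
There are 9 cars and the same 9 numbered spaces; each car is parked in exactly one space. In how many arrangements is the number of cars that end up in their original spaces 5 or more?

Sum C(9,i)·!(9-i) for i = 5..9:
  i=5: C(9,5)·!4 = 126·9 = 1134
  i=6: C(9,6)·!3 = 84·2 = 168
  i=7: C(9,7)·!2 = 36·1 = 36
  i=8: C(9,8)·!1 = 9·0 = 0
  i=9: C(9,9)·!0 = 1·1 = 1
Total = 1339.

1339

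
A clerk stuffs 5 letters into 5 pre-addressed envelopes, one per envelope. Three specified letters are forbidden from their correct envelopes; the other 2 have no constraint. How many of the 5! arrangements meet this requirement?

Inclusion-exclusion on the 3 forbidden self-matches:
Σ_{j=0}^{3} (-1)^j C(3,j)(5-j)!
= C(3,0)·5! - C(3,1)·4! + C(3,2)·3! - C(3,3)·2!
= 120 - 72 + 18 - 2
= 64

64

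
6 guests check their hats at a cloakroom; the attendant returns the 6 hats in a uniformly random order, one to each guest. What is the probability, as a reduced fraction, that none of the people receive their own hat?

53/144

Favorable outcomes: !6 = 265.
Total outcomes: 6! = 720.
Probability = 265/720 = 53/144.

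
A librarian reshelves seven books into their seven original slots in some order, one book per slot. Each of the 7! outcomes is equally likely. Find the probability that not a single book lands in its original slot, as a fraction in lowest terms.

103/280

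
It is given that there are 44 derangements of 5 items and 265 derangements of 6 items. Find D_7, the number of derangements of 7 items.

D_7 = (7-1)·(D_6 + D_5) = 6·(265 + 44) = 6·309 = 1854.

1854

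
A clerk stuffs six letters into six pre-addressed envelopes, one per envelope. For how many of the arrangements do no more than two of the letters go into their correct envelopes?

664

# with exactly i fixed is C(6,i)·!(6-i); sum over i=0..2:
  i=0: C(6,0)·!6 = 1·265 = 265
  i=1: C(6,1)·!5 = 6·44 = 264
  i=2: C(6,2)·!4 = 15·9 = 135
Total = 664.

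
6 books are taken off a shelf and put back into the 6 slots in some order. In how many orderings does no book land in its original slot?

By inclusion-exclusion, !6 = Σ (-1)^k · 6!/k! for k=0..6
= 6! - 6!/1! + 6!/2! - 6!/3! + 6!/4! - 6!/5! + 6!/6!
= 720 - 720 + 360 - 120 + 30 - 6 + 1
= 265

265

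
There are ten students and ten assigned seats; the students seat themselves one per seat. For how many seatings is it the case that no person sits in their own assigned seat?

1334961

!10 is the nearest integer to 10!/e.
10! = 3628800, and 3628800/e ≈ 1334960.92, so !10 = 1334961.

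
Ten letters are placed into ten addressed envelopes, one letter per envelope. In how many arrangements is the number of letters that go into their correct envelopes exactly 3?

222480

Choose which 3 of the 10 are fixed: C(10,3) = 120.
The remaining 7 must be deranged: !7 = 1854.
Total: 120 × 1854 = 222480.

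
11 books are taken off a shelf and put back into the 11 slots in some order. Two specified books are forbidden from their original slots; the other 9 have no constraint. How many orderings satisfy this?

33022080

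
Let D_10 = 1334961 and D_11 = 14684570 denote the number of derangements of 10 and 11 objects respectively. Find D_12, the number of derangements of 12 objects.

176214841

D_12 = (12-1)·(D_11 + D_10) = 11·(14684570 + 1334961) = 11·16019531 = 176214841.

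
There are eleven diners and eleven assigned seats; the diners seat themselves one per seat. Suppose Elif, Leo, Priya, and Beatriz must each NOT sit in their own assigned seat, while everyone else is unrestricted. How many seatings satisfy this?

27422640

Let A_j be the event that the j-th constrained one is fixed. By inclusion-exclusion over the 4 events:
Σ_{j=0}^{4} (-1)^j C(4,j)(11-j)!
= C(4,0)·11! - C(4,1)·10! + C(4,2)·9! - C(4,3)·8! + C(4,4)·7!
= 39916800 - 14515200 + 2177280 - 161280 + 5040
= 27422640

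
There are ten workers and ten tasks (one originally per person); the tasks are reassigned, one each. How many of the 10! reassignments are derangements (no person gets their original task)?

1334961

Recurrence: !10 = 10·!9 + (-1)^10.
!10 = 10·133496 + 1 = 1334961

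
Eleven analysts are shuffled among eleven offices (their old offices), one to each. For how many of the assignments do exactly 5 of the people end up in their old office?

122430

Pick the 5 fixed positions: C(11,5) = 462 ways.
The remaining 6 must be deranged: !6 = 265.
Total: 462 × 265 = 122430.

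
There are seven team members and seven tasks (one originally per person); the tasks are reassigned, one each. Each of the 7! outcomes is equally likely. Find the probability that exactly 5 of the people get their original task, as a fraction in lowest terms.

1/240

Favorable outcomes: C(7,5)·!2 = 21·1 = 21.
Total outcomes: 7! = 5040.
Probability = 21/5040 = 1/240.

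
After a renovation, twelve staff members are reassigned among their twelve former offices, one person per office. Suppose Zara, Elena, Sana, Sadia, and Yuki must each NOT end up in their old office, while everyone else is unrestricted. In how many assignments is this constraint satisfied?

312273360

Inclusion-exclusion on the 5 forbidden self-matches:
Σ_{j=0}^{5} (-1)^j C(5,j)(12-j)!
= C(5,0)·12! - C(5,1)·11! + C(5,2)·10! - C(5,3)·9! + C(5,4)·8! - C(5,5)·7!
= 479001600 - 199584000 + 36288000 - 3628800 + 201600 - 5040
= 312273360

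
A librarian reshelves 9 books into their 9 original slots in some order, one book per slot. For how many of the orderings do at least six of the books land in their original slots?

205

# with exactly i fixed is C(9,i)·!(9-i); sum over i=6..9:
  i=6: C(9,6)·!3 = 84·2 = 168
  i=7: C(9,7)·!2 = 36·1 = 36
  i=8: C(9,8)·!1 = 9·0 = 0
  i=9: C(9,9)·!0 = 1·1 = 1
Total = 205.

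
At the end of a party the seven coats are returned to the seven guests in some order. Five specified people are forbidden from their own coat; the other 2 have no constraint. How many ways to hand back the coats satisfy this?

2428

Let A_j be the event that the j-th constrained one is fixed. By inclusion-exclusion over the 5 events:
Σ_{j=0}^{5} (-1)^j C(5,j)(7-j)!
= C(5,0)·7! - C(5,1)·6! + C(5,2)·5! - C(5,3)·4! + C(5,4)·3! - C(5,5)·2!
= 5040 - 3600 + 1200 - 240 + 30 - 2
= 2428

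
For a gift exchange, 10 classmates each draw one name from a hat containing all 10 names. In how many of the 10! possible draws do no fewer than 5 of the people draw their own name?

# with exactly i fixed is C(10,i)·!(10-i); sum over i=5..10:
  i=5: C(10,5)·!5 = 252·44 = 11088
  i=6: C(10,6)·!4 = 210·9 = 1890
  i=7: C(10,7)·!3 = 120·2 = 240
  i=8: C(10,8)·!2 = 45·1 = 45
  i=9: C(10,9)·!1 = 10·0 = 0
  i=10: C(10,10)·!0 = 1·1 = 1
Total = 13264.

13264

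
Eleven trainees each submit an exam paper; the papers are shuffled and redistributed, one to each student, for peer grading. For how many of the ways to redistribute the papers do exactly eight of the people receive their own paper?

330

Pick the 8 fixed positions: C(11,8) = 165 ways.
The other 3 form a derangement: !3 = 2.
Total: 165 × 2 = 330.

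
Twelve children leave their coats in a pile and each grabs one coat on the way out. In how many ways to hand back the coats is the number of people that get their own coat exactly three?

29369120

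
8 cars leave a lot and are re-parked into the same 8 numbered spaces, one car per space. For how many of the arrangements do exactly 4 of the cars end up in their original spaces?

630

Choose which 4 of the 8 are fixed: C(8,4) = 70.
The other 4 form a derangement: !4 = 9.
Total: 70 × 9 = 630.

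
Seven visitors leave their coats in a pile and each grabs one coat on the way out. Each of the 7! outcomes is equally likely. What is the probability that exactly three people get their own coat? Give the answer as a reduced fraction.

1/16

Favorable outcomes: C(7,3)·!4 = 35·9 = 315.
Total outcomes: 7! = 5040.
Probability = 315/5040 = 1/16.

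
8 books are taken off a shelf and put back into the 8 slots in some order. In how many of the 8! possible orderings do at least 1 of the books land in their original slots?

Sum C(8,i)·!(8-i) for i = 1..8:
  i=1: C(8,1)·!7 = 8·1854 = 14832
  i=2: C(8,2)·!6 = 28·265 = 7420
  i=3: C(8,3)·!5 = 56·44 = 2464
  i=4: C(8,4)·!4 = 70·9 = 630
  i=5: C(8,5)·!3 = 56·2 = 112
  i=6: C(8,6)·!2 = 28·1 = 28
  i=7: C(8,7)·!1 = 8·0 = 0
  i=8: C(8,8)·!0 = 1·1 = 1
Total = 25487.

25487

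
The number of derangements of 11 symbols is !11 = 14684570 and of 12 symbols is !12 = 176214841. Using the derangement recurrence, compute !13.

2290792932

!13 = (13-1)·(!12 + !11) = 12·(176214841 + 14684570) = 12·190899411 = 2290792932.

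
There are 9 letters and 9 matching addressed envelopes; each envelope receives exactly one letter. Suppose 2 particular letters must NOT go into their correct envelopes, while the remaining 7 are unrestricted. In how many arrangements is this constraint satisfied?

287280

Inclusion-exclusion on the 2 forbidden self-matches:
Σ_{j=0}^{2} (-1)^j C(2,j)(9-j)!
= C(2,0)·9! - C(2,1)·8! + C(2,2)·7!
= 362880 - 80640 + 5040
= 287280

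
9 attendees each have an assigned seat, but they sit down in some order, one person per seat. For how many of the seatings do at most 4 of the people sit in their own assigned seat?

# with exactly i fixed is C(9,i)·!(9-i); sum over i=0..4:
  i=0: C(9,0)·!9 = 1·133496 = 133496
  i=1: C(9,1)·!8 = 9·14833 = 133497
  i=2: C(9,2)·!7 = 36·1854 = 66744
  i=3: C(9,3)·!6 = 84·265 = 22260
  i=4: C(9,4)·!5 = 126·44 = 5544
Total = 361541.

361541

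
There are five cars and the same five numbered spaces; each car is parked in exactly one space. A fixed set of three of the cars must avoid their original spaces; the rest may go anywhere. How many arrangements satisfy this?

64

Let A_j be the event that the j-th constrained one is fixed. By inclusion-exclusion over the 3 events:
Σ_{j=0}^{3} (-1)^j C(3,j)(5-j)!
= C(3,0)·5! - C(3,1)·4! + C(3,2)·3! - C(3,3)·2!
= 120 - 72 + 18 - 2
= 64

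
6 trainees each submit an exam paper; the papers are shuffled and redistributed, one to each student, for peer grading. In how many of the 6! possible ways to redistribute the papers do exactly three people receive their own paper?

40

Choose which 3 of the 6 are fixed: C(6,3) = 20.
The remaining 3 must be deranged: !3 = 2.
Total: 20 × 2 = 40.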